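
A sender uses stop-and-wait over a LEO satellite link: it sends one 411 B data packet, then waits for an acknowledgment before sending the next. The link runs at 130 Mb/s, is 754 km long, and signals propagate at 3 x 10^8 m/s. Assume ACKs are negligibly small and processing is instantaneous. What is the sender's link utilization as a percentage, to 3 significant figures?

t_tx = L/R = 3288/130000000 = 2.52923e-05 s.
t_prop = 754000/300000000 = 0.00251333 s; RTT = 0.00502667 s.
Cycle = t_tx + RTT = 0.00505196 s.
Utilization = t_tx / cycle = 2.52923e-05/0.00505196 = 0.501 %.

0.501 %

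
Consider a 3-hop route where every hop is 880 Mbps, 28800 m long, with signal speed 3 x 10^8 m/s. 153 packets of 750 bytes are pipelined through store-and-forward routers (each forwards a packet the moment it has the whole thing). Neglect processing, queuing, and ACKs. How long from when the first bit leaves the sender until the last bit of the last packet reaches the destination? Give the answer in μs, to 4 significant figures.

Per-hop transmission t_tx = L/R = 6000/880000000 = 6.81818 μs.
Per-hop propagation t_prop = 28800/300000000 = 96 μs.
Pipeline fill: first packet needs 3·t_tx to clear all hops; remaining 152 packets each add one t_tx.
Total = (3+153-1)·t_tx + 3·t_prop = 155·6.81818 + 3·96 = 1345 μs.

1345 μs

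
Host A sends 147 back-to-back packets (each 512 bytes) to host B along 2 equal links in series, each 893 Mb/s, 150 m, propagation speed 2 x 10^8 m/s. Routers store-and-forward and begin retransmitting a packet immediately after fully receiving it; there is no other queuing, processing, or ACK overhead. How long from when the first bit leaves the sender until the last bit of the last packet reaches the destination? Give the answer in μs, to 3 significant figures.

680 μs

Per-hop transmission t_tx = L/R = 4096/893000000 = 4.58679 μs.
Per-hop propagation t_prop = 150/200000000 = 0.75 μs.
Pipeline fill: first packet needs 2·t_tx to clear all hops; remaining 146 packets each add one t_tx.
Total = (2+147-1)·t_tx + 2·t_prop = 148·4.58679 + 2·0.75 = 680 μs.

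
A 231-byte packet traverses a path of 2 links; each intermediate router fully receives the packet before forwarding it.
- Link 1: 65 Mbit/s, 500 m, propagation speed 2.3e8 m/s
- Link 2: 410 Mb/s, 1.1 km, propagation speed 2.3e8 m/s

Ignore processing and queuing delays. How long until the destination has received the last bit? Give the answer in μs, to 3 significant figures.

39.9 μs

L = 231 × 8 = 1848 bits.
Transmission delays (L/R per hop): 28.4308, 4.50732 μs; sum = 32.9381 μs.
Propagation delays (d/s per hop): 2.17391, 4.78261 μs; sum = 6.95652 μs.
End-to-end = 39.9 μs.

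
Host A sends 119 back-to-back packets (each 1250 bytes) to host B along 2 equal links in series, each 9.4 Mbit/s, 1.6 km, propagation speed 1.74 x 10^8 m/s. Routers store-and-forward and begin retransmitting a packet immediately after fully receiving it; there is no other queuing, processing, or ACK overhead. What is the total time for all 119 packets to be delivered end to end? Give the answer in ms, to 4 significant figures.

Per-hop transmission t_tx = L/R = 10000/9400000 = 1.06383 ms.
Per-hop propagation t_prop = 1600/174000000 = 0.0091954 ms.
Pipeline fill: first packet needs 2·t_tx to clear all hops; remaining 118 packets each add one t_tx.
Total = (2+119-1)·t_tx + 2·t_prop = 120·1.06383 + 2·0.0091954 = 127.7 ms.

127.7 ms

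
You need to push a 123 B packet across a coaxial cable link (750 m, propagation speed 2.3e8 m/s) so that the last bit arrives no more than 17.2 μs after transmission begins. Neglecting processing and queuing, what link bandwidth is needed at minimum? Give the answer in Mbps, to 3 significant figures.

70.6 Mbps

L = 984 bits.
Propagation delay = 750 / 2.3e+08 = 3.26087 μs.
Transmission budget = 17.2 − 3.26087 = 13.9391 μs.
R ≥ L / t_tx = 984 bits / 1.39391e-05 s = 70.6 Mbps.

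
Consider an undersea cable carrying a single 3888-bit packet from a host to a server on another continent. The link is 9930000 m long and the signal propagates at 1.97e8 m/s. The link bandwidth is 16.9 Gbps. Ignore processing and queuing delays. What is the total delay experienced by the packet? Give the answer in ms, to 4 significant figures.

50.41 ms

Transmission delay = L/R = 3888 / 1.69e+10 = 0.000230059 ms.
Propagation delay = d/s = 9930000 m / 197000000 m/s = 50.4061 ms.
Total = 50.41 ms.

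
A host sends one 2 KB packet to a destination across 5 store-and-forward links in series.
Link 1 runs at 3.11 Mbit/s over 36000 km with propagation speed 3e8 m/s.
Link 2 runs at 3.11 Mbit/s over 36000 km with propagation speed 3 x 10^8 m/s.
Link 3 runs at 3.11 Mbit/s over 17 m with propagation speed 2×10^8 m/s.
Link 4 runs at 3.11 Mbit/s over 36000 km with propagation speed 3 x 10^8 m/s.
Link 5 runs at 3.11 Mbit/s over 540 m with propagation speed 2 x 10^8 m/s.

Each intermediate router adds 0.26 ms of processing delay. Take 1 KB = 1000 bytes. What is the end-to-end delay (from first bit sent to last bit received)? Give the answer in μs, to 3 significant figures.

387000 μs

L = 16000 bits.
Transmission delay per hop = L/R = 16000/3110000 = 5144.69 μs; 5 hops → 25723.5 μs.
Propagation delays (d/s per hop): 120000, 120000, 0.085, 120000, 2.7 μs; sum = 360003 μs.
Processing at 4 router(s): 4 × 0.26 ms = 1040 μs.
End-to-end = 387000 μs.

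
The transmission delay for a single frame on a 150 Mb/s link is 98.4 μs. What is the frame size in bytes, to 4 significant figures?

L = R × t_tx = 150000000 b/s × 9.84e-05 s = 14760 bits.
In bytes: 14760 / 8 = 1845 bytes.

1845 bytes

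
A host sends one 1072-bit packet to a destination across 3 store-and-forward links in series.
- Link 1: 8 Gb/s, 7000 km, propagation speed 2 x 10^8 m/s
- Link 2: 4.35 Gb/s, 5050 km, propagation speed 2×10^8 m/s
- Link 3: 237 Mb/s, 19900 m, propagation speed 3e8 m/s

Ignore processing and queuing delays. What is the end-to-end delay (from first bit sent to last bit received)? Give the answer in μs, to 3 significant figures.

60300 μs

Transmission delays (L/R per hop): 0.134, 0.246437, 4.52321 μs; sum = 4.90364 μs.
Propagation delays (d/s per hop): 35000, 25250, 66.3333 μs; sum = 60316.3 μs.
End-to-end = 60300 μs.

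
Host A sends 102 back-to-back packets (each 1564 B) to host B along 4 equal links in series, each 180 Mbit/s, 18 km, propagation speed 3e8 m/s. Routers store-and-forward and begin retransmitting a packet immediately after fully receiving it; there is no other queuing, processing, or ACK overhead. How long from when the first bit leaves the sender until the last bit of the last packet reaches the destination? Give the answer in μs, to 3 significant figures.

Per-hop transmission t_tx = L/R = 12512/180000000 = 69.5111 μs.
Per-hop propagation t_prop = 18000/300000000 = 60 μs.
Pipeline fill: first packet needs 4·t_tx to clear all hops; remaining 101 packets each add one t_tx.
Total = (4+102-1)·t_tx + 4·t_prop = 105·69.5111 + 4·60 = 7540 μs.

7540 μs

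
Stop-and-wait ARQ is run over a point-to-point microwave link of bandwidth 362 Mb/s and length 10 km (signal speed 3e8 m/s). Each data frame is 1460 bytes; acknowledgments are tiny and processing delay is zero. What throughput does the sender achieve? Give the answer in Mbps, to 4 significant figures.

t_tx = L/R = 11680/362000000 = 3.22652e-05 s.
t_prop = 10000/300000000 = 3.33333e-05 s; RTT = 6.66667e-05 s.
Cycle = t_tx + RTT = 9.89319e-05 s.
Throughput = L / cycle = 11680 / 9.89319e-05 = 118.1 Mbps.

118.1 Mbps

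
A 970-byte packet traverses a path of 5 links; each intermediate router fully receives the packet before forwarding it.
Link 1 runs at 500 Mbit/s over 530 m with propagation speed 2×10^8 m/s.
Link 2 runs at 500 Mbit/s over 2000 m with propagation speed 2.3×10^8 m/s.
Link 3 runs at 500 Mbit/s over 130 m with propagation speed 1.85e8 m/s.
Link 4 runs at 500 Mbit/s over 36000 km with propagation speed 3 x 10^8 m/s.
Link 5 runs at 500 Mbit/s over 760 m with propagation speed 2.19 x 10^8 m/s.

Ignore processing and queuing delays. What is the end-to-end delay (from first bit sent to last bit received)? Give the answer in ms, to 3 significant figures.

120 ms

L = 970 × 8 = 7760 bits.
Transmission delay per hop = L/R = 7760/500000000 = 0.01552 ms; 5 hops → 0.0776 ms.
Propagation delays (d/s per hop): 0.00265, 0.00869565, 0.000702703, 120, 0.00347032 ms; sum = 120.016 ms.
End-to-end = 120 ms.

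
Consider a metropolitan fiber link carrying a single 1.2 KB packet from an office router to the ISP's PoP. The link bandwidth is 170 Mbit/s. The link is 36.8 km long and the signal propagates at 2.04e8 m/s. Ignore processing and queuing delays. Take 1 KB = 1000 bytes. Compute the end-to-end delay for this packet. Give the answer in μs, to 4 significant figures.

L = 9600 bits.
Transmission delay = L/R = 9600 / 170000000 = 56.4706 μs.
Propagation delay = d/s = 36800 m / 204000000 m/s = 180.392 μs.
Total = 236.9 μs.

236.9 μs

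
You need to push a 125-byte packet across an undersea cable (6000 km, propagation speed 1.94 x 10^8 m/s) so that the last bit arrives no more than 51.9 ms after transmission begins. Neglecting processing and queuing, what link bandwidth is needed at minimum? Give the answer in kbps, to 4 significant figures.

47.68 kbps

L = 1000 bits.
Propagation delay = 6000000 / 194000000 = 30.9278 ms.
Transmission budget = 51.9 − 30.9278 = 20.9722 ms.
R ≥ L / t_tx = 1000 bits / 0.0209722 s = 47.68 kbps.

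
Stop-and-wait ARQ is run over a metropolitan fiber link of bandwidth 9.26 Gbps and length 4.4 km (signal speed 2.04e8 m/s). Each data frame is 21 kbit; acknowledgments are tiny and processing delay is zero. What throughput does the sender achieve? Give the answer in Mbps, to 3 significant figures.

t_tx = L/R = 21000/9260000000 = 2.26782e-06 s.
t_prop = 4400/204000000 = 2.15686e-05 s; RTT = 4.31373e-05 s.
Cycle = t_tx + RTT = 4.54051e-05 s.
Throughput = L / cycle = 21000 / 4.54051e-05 = 463 Mbps.

463 Mbps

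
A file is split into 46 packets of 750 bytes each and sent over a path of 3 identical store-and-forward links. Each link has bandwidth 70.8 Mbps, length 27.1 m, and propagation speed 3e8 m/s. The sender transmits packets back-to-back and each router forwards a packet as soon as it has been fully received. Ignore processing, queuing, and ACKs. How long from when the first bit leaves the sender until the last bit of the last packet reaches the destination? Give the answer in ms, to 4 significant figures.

4.068 ms

Per-hop transmission t_tx = L/R = 6000/70800000 = 0.0847458 ms.
Per-hop propagation t_prop = 27.1/300000000 = 9.03333e-05 ms.
Pipeline fill: first packet needs 3·t_tx to clear all hops; remaining 45 packets each add one t_tx.
Total = (3+46-1)·t_tx + 3·t_prop = 48·0.0847458 + 3·9.03333e-05 = 4.068 ms.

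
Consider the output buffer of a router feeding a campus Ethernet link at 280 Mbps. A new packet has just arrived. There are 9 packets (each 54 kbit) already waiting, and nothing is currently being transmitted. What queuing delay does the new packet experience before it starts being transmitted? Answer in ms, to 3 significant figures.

1.74 ms

Each queued packet: L/R = 54000/280000000 = 0.192857 ms.
9 queued → 1.73571 ms.
Queuing delay = 1.74 ms.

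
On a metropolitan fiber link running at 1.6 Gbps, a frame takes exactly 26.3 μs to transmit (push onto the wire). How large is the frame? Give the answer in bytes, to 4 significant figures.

L = R × t_tx = 1600000000 b/s × 2.63e-05 s = 42080 bits.
In bytes: 42080 / 8 = 5260 bytes.

5260 bytes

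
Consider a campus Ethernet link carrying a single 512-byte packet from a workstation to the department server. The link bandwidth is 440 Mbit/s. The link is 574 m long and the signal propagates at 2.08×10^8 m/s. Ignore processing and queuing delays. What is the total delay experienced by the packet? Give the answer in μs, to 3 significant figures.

L = 512 × 8 = 4096 bits.
Transmission delay = L/R = 4096 / 440000000 = 9.30909 μs.
Propagation delay = d/s = 574 m / 208000000 m/s = 2.75962 μs.
Total = 12.1 μs.

12.1 μs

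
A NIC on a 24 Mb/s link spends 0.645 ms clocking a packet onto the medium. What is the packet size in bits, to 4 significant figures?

L = R × t_tx = 24000000 b/s × 0.000645 s = 15480 bits.

15480 bits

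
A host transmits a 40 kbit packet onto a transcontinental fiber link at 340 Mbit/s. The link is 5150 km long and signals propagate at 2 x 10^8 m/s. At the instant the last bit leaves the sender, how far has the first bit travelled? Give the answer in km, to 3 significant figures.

t_tx = L/R = 40000/340000000 = 0.000117647 s.
Distance = s × t_tx = 200000000 × 0.000117647 = 23.5 km.

23.5 km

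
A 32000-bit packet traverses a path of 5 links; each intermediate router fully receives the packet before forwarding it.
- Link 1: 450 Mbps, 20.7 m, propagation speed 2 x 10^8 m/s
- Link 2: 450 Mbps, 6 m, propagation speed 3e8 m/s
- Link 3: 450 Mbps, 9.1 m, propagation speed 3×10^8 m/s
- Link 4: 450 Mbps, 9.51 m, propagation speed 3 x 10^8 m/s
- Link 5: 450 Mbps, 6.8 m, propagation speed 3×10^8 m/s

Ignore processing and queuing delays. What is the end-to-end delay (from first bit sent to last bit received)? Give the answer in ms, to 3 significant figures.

Transmission delay per hop = L/R = 32000/450000000 = 0.0711111 ms; 5 hops → 0.355556 ms.
Propagation delays (d/s per hop): 0.0001035, 2e-05, 3.03333e-05, 3.17e-05, 2.26667e-05 ms; sum = 0.0002082 ms.
End-to-end = 0.356 ms.

0.356 ms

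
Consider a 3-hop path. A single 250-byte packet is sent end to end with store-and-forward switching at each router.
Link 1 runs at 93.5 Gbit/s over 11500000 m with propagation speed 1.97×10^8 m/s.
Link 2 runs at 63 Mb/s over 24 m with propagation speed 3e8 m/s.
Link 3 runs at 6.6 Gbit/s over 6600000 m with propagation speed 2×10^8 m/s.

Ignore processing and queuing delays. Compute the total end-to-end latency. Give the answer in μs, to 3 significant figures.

91400 μs

L = 250 × 8 = 2000 bits.
Transmission delays (L/R per hop): 0.0213904, 31.746, 0.30303 μs; sum = 32.0705 μs.
Propagation delays (d/s per hop): 58375.6, 0.08, 33000 μs; sum = 91375.7 μs.
End-to-end = 91400 μs.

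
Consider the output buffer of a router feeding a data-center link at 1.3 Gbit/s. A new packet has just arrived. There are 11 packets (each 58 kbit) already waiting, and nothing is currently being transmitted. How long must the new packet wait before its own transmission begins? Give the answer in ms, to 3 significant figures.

0.491 ms

Each queued packet: L/R = 58000/1300000000 = 0.0446154 ms.
11 queued → 0.490769 ms.
Queuing delay = 0.491 ms.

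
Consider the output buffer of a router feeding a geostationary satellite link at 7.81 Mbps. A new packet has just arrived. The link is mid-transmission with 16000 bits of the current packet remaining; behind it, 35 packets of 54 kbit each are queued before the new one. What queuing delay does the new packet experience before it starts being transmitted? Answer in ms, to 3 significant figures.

Each queued packet: L/R = 54000/7810000 = 6.91421 ms.
35 queued → 241.997 ms.
Plus remaining 16000 bits of current packet: 2.04866 ms.
Queuing delay = 244 ms.

244 ms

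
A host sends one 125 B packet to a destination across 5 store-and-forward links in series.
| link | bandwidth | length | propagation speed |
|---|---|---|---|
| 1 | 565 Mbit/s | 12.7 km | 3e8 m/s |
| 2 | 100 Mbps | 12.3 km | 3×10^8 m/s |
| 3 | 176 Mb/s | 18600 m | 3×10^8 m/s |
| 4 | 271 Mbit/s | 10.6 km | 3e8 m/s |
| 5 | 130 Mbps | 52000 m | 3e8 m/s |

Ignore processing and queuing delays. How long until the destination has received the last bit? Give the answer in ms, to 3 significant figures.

L = 125 × 8 = 1000 bits.
Transmission delays (L/R per hop): 0.00176991, 0.01, 0.00568182, 0.00369004, 0.00769231 ms; sum = 0.0288341 ms.
Propagation delays (d/s per hop): 0.0423333, 0.041, 0.062, 0.0353333, 0.173333 ms; sum = 0.354 ms.
End-to-end = 0.383 ms.

0.383 ms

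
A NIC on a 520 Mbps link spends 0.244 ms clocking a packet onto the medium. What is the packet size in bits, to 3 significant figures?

L = R × t_tx = 520000000 b/s × 0.000244 s = 126880 bits.

127000 bits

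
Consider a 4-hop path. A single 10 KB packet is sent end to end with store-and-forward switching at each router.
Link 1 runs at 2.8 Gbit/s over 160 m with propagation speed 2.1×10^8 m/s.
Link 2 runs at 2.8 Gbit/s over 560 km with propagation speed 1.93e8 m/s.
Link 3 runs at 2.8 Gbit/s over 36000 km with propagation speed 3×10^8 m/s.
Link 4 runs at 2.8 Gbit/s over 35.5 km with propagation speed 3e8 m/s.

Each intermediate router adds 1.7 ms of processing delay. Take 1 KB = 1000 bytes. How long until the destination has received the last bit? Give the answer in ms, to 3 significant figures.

128 ms

L = 80000 bits.
Transmission delay per hop = L/R = 80000/2800000000 = 0.0285714 ms; 4 hops → 0.114286 ms.
Propagation delays (d/s per hop): 0.000761905, 2.90155, 120, 0.118333 ms; sum = 123.021 ms.
Processing at 3 router(s): 3 × 1.7 ms = 5.1 ms.
End-to-end = 128 ms.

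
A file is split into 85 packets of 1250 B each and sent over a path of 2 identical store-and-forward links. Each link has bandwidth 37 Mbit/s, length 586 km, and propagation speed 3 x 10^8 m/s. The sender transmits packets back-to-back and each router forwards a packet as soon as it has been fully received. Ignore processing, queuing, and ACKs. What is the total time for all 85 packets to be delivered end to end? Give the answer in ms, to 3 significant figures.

Per-hop transmission t_tx = L/R = 10000/37000000 = 0.27027 ms.
Per-hop propagation t_prop = 586000/300000000 = 1.95333 ms.
Pipeline fill: first packet needs 2·t_tx to clear all hops; remaining 84 packets each add one t_tx.
Total = (2+85-1)·t_tx + 2·t_prop = 86·0.27027 + 2·1.95333 = 27.1 ms.

27.1 ms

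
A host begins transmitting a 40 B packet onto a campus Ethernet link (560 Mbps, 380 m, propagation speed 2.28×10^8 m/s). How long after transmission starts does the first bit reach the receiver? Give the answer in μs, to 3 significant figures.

1.67 μs

First bit experiences only propagation delay: d/s = 380/2.28e+08 = 1.67 μs.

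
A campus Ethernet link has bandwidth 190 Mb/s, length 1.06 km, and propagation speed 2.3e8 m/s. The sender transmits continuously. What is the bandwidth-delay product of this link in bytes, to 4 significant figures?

109.5 bytes

Propagation delay = 1060 / 2.3e+08 = 4.6087e-06 s.
BDP = R × t_prop = 190000000 × 4.6087e-06 = 875.652 bits.
In bytes: 875.652/8 = 109.5 bytes.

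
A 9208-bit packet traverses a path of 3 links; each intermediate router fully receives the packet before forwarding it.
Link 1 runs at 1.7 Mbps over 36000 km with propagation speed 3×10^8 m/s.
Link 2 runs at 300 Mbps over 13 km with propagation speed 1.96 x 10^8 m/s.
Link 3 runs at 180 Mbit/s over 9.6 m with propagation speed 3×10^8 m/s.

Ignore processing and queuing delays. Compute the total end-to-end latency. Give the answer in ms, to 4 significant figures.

Transmission delays (L/R per hop): 5.41647, 0.0306933, 0.0511556 ms; sum = 5.49832 ms.
Propagation delays (d/s per hop): 120, 0.0663265, 3.2e-05 ms; sum = 120.066 ms.
End-to-end = 125.6 ms.

125.6 ms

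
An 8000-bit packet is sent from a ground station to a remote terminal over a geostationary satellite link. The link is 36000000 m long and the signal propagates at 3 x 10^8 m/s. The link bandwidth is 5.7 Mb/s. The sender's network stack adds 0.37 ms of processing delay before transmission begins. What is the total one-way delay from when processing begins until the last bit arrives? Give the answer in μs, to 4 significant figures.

Transmission delay = L/R = 8000 / 5700000 = 1403.51 μs.
Propagation delay = d/s = 36000000 m / 300000000 m/s = 120000 μs.
Plus processing delay 0.37 ms = 370 μs.
Total = 121800 μs.

121800 μs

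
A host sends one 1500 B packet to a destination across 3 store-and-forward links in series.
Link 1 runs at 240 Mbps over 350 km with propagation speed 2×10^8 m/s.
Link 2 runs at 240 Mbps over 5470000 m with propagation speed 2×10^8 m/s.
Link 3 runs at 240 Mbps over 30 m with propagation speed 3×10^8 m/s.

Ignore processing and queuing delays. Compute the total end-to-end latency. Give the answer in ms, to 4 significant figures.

29.25 ms

L = 1500 × 8 = 12000 bits.
Transmission delay per hop = L/R = 12000/240000000 = 0.05 ms; 3 hops → 0.15 ms.
Propagation delays (d/s per hop): 1.75, 27.35, 0.0001 ms; sum = 29.1001 ms.
End-to-end = 29.25 ms.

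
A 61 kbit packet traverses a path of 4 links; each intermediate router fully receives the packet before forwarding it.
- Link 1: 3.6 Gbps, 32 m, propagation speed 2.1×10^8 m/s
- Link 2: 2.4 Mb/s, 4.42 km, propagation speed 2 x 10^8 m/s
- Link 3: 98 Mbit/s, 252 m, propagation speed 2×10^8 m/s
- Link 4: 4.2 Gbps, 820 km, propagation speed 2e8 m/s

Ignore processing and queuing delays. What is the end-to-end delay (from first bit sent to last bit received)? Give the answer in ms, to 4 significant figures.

L = 61000 bits.
Transmission delays (L/R per hop): 0.0169444, 25.4167, 0.622449, 0.0145238 ms; sum = 26.0706 ms.
Propagation delays (d/s per hop): 0.000152381, 0.0221, 0.00126, 4.1 ms; sum = 4.12351 ms.
End-to-end = 30.19 ms.

30.19 ms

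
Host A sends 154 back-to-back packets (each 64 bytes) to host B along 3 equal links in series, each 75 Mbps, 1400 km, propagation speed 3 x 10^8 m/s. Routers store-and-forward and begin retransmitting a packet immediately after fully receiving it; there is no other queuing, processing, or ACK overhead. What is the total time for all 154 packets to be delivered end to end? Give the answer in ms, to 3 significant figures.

Per-hop transmission t_tx = L/R = 512/75000000 = 0.00682667 ms.
Per-hop propagation t_prop = 1400000/300000000 = 4.66667 ms.
Pipeline fill: first packet needs 3·t_tx to clear all hops; remaining 153 packets each add one t_tx.
Total = (3+154-1)·t_tx + 3·t_prop = 156·0.00682667 + 3·4.66667 = 15.1 ms.

15.1 ms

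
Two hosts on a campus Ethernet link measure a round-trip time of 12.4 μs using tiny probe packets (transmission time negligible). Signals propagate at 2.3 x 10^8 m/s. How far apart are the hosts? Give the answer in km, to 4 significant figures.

1.426 km

One-way propagation = RTT/2 = 6.2 μs.
d = s × t = 2.3e+08 × 6.2e-06 = 1.426 km.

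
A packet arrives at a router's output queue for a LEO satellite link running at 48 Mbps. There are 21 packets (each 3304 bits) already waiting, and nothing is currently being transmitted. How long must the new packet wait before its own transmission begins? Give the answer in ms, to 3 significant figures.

1.45 ms

Each queued packet: L/R = 3304/48000000 = 0.0688333 ms.
21 queued → 1.4455 ms.
Queuing delay = 1.45 ms.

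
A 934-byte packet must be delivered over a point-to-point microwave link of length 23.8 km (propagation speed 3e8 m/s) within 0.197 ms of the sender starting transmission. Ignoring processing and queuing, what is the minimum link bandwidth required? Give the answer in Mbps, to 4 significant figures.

63.50 Mbps

L = 7472 bits.
Propagation delay = 23800 / 300000000 = 0.0793333 ms.
Transmission budget = 0.197 − 0.0793333 = 0.117667 ms.
R ≥ L / t_tx = 7472 bits / 0.000117667 s = 63.50 Mbps.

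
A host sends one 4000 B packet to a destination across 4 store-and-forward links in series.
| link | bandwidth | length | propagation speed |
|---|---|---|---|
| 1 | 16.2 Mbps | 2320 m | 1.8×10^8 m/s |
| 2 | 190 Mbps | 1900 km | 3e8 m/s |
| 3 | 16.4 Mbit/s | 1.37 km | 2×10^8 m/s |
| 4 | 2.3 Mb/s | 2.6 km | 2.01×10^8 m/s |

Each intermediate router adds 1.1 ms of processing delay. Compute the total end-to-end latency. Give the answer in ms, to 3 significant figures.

27.7 ms

L = 4000 × 8 = 32000 bits.
Transmission delays (L/R per hop): 1.97531, 0.168421, 1.95122, 13.913 ms; sum = 18.008 ms.
Propagation delays (d/s per hop): 0.0128889, 6.33333, 0.00685, 0.0129353 ms; sum = 6.36601 ms.
Processing at 3 router(s): 3 × 1.1 ms = 3.3 ms.
End-to-end = 27.7 ms.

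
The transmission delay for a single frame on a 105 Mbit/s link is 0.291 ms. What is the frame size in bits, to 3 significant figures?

30600 bits

L = R × t_tx = 105000000 b/s × 0.000291 s = 30555 bits.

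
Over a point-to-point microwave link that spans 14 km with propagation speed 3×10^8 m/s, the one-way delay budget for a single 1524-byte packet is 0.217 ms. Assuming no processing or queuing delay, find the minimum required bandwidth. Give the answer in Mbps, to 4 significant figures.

71.58 Mbps

L = 12192 bits.
Propagation delay = 14000 / 300000000 = 0.0466667 ms.
Transmission budget = 0.217 − 0.0466667 = 0.170333 ms.
R ≥ L / t_tx = 12192 bits / 0.000170333 s = 71.58 Mbps.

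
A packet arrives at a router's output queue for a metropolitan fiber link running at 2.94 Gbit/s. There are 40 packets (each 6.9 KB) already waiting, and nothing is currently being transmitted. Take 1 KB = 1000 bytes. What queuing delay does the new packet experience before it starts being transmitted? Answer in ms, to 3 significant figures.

0.751 ms

Each queued packet: L/R = 55200/2940000000 = 0.0187755 ms.
40 queued → 0.75102 ms.
Queuing delay = 0.751 ms.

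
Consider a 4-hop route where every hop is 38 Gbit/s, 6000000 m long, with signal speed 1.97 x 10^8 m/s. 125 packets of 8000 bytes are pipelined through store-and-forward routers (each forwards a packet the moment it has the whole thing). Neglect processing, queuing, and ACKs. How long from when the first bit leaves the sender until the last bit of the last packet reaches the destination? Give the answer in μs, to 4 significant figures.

Per-hop transmission t_tx = L/R = 64000/38000000000 = 1.68421 μs.
Per-hop propagation t_prop = 6000000/197000000 = 30456.9 μs.
Pipeline fill: first packet needs 4·t_tx to clear all hops; remaining 124 packets each add one t_tx.
Total = (4+125-1)·t_tx + 4·t_prop = 128·1.68421 + 4·30456.9 = 122000 μs.

122000 μs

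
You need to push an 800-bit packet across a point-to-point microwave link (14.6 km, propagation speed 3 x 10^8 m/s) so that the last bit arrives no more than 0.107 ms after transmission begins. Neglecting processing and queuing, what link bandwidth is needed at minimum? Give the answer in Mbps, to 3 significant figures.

Propagation delay = 14600 / 300000000 = 0.0486667 ms.
Transmission budget = 0.107 − 0.0486667 = 0.0583333 ms.
R ≥ L / t_tx = 800 bits / 5.83333e-05 s = 13.7 Mbps.

13.7 Mbps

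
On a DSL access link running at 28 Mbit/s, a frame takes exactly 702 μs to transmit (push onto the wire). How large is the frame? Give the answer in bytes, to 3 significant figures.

2460 bytes

L = R × t_tx = 28000000 b/s × 0.000702 s = 19656 bits.
In bytes: 19656 / 8 = 2460 bytes.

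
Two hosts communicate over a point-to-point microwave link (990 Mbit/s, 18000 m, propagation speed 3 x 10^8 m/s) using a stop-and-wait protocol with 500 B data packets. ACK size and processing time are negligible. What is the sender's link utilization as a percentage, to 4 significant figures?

3.257 %

t_tx = L/R = 4000/990000000 = 4.0404e-06 s.
t_prop = 18000/300000000 = 6e-05 s; RTT = 0.00012 s.
Cycle = t_tx + RTT = 0.00012404 s.
Utilization = t_tx / cycle = 4.0404e-06/0.00012404 = 3.257 %.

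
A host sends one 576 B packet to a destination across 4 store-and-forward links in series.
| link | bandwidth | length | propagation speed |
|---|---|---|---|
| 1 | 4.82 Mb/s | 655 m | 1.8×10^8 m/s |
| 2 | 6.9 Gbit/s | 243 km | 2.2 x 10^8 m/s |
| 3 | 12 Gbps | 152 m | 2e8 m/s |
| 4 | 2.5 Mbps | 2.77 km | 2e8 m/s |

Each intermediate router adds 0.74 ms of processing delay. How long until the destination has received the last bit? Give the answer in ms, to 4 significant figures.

6.143 ms

L = 576 × 8 = 4608 bits.
Transmission delays (L/R per hop): 0.956017, 0.000667826, 0.000384, 1.8432 ms; sum = 2.80027 ms.
Propagation delays (d/s per hop): 0.00363889, 1.10455, 0.00076, 0.01385 ms; sum = 1.12279 ms.
Processing at 3 router(s): 3 × 0.74 ms = 2.22 ms.
End-to-end = 6.143 ms.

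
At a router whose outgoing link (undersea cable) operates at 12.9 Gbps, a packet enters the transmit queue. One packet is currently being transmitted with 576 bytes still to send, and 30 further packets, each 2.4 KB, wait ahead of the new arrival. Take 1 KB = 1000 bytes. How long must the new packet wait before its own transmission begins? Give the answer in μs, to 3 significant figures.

45.0 μs

Each queued packet: L/R = 19200/12900000000 = 1.48837 μs.
30 queued → 44.6512 μs.
Plus remaining 4608 bits of current packet: 0.357209 μs.
Queuing delay = 45.0 μs.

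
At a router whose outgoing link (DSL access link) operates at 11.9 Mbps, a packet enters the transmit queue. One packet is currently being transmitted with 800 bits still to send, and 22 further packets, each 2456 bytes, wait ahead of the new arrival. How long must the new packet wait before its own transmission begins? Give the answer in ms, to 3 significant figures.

Each queued packet: L/R = 19648/11900000 = 1.65109 ms.
22 queued → 36.324 ms.
Plus remaining 800 bits of current packet: 0.0672269 ms.
Queuing delay = 36.4 ms.

36.4 ms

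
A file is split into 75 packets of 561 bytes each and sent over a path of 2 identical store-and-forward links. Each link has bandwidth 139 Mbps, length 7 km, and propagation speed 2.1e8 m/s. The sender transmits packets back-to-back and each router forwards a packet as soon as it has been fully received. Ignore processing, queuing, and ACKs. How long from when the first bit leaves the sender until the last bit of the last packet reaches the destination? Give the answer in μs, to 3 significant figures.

2520 μs

Per-hop transmission t_tx = L/R = 4488/139000000 = 32.2878 μs.
Per-hop propagation t_prop = 7000/210000000 = 33.3333 μs.
Pipeline fill: first packet needs 2·t_tx to clear all hops; remaining 74 packets each add one t_tx.
Total = (2+75-1)·t_tx + 2·t_prop = 76·32.2878 + 2·33.3333 = 2520 μs.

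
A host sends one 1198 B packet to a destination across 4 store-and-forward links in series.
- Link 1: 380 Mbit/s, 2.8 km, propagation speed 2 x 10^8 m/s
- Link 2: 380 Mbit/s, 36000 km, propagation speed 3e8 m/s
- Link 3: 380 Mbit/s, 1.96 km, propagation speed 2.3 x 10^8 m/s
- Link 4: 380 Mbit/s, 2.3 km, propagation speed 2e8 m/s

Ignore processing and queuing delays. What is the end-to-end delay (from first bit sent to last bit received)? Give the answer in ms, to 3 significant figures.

L = 1198 × 8 = 9584 bits.
Transmission delay per hop = L/R = 9584/380000000 = 0.0252211 ms; 4 hops → 0.100884 ms.
Propagation delays (d/s per hop): 0.014, 120, 0.00852174, 0.0115 ms; sum = 120.034 ms.
End-to-end = 120 ms.

120 ms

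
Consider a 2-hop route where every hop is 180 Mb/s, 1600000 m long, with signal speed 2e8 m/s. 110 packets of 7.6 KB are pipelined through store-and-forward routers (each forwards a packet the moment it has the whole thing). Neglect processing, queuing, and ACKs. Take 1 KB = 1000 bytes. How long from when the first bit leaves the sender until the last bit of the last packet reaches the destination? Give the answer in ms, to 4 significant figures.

53.49 ms

Per-hop transmission t_tx = L/R = 60800/180000000 = 0.337778 ms.
Per-hop propagation t_prop = 1600000/200000000 = 8 ms.
Pipeline fill: first packet needs 2·t_tx to clear all hops; remaining 109 packets each add one t_tx.
Total = (2+110-1)·t_tx + 2·t_prop = 111·0.337778 + 2·8 = 53.49 ms.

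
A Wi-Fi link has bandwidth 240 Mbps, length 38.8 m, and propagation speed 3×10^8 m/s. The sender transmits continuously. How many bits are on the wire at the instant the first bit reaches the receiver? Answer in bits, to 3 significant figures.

Propagation delay = 38.8 / 300000000 = 1.29333e-07 s.
BDP = R × t_prop = 240000000 × 1.29333e-07 = 31.04 bits.

31.0 bits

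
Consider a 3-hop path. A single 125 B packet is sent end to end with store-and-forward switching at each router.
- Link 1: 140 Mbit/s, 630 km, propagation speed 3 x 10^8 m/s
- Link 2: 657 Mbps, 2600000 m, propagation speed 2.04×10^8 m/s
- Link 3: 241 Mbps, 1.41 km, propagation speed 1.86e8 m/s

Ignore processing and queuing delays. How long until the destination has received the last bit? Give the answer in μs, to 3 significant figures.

L = 125 × 8 = 1000 bits.
Transmission delays (L/R per hop): 7.14286, 1.52207, 4.14938 μs; sum = 12.8143 μs.
Propagation delays (d/s per hop): 2100, 12745.1, 7.58065 μs; sum = 14852.7 μs.
End-to-end = 14900 μs.

14900 μs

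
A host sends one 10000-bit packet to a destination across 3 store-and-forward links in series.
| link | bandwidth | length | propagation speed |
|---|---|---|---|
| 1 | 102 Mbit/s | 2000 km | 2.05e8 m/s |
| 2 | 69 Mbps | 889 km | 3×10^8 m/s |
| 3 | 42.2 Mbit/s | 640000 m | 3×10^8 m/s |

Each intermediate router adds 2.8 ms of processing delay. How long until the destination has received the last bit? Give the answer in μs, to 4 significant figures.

Transmission delays (L/R per hop): 98.0392, 144.928, 236.967 μs; sum = 479.934 μs.
Propagation delays (d/s per hop): 9756.1, 2963.33, 2133.33 μs; sum = 14852.8 μs.
Processing at 2 router(s): 2 × 2.8 ms = 5600 μs.
End-to-end = 20930 μs.

20930 μs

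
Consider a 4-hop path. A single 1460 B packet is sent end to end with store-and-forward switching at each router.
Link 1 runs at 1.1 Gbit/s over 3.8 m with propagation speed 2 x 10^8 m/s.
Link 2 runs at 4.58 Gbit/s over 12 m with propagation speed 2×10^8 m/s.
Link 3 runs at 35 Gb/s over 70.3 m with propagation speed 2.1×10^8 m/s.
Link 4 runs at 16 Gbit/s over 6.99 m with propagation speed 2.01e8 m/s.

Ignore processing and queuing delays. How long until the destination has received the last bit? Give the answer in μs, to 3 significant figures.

14.7 μs

L = 1460 × 8 = 11680 bits.
Transmission delays (L/R per hop): 10.6182, 2.55022, 0.333714, 0.73 μs; sum = 14.2321 μs.
Propagation delays (d/s per hop): 0.019, 0.06, 0.334762, 0.0347761 μs; sum = 0.448538 μs.
End-to-end = 14.7 μs.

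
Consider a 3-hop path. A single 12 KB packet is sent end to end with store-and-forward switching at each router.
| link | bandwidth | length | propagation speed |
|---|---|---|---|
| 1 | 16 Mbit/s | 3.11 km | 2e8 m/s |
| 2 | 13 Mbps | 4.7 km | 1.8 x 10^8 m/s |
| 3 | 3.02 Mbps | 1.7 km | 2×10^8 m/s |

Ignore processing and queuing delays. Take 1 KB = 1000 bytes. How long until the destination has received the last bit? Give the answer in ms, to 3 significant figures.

45.2 ms

L = 96000 bits.
Transmission delays (L/R per hop): 6, 7.38462, 31.7881 ms; sum = 45.1727 ms.
Propagation delays (d/s per hop): 0.01555, 0.0261111, 0.0085 ms; sum = 0.0501611 ms.
End-to-end = 45.2 ms.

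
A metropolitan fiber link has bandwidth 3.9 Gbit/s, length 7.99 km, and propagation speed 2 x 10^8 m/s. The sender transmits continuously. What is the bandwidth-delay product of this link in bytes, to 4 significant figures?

19480 bytes

Propagation delay = 7990 / 200000000 = 3.995e-05 s.
BDP = R × t_prop = 3900000000 × 3.995e-05 = 155805 bits.
In bytes: 155805/8 = 19480 bytes.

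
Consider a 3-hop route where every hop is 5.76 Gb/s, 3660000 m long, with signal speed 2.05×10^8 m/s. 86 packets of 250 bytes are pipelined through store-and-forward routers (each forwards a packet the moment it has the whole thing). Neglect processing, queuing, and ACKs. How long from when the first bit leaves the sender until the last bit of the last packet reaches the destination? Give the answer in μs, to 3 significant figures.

Per-hop transmission t_tx = L/R = 2000/5760000000 = 0.347222 μs.
Per-hop propagation t_prop = 3660000/2.05e+08 = 17853.7 μs.
Pipeline fill: first packet needs 3·t_tx to clear all hops; remaining 85 packets each add one t_tx.
Total = (3+86-1)·t_tx + 3·t_prop = 88·0.347222 + 3·17853.7 = 53600 μs.

53600 μs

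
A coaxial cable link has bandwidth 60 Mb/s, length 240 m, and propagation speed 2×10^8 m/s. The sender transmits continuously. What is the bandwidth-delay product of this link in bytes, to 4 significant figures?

Propagation delay = 240 / 200000000 = 1.2e-06 s.
BDP = R × t_prop = 60000000 × 1.2e-06 = 72 bits.
In bytes: 72/8 = 9.000 bytes.

9.000 bytes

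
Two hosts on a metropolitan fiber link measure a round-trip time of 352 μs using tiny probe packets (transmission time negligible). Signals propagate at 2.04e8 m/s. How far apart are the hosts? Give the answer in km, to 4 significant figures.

35.90 km

One-way propagation = RTT/2 = 176 μs.
d = s × t = 204000000 × 0.000176 = 35.90 km.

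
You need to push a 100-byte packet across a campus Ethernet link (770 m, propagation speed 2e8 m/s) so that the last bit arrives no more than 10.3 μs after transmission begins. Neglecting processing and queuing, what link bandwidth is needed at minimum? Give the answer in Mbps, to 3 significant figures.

L = 800 bits.
Propagation delay = 770 / 200000000 = 3.85 μs.
Transmission budget = 10.3 − 3.85 = 6.45 μs.
R ≥ L / t_tx = 800 bits / 6.45e-06 s = 124 Mbps.

124 Mbps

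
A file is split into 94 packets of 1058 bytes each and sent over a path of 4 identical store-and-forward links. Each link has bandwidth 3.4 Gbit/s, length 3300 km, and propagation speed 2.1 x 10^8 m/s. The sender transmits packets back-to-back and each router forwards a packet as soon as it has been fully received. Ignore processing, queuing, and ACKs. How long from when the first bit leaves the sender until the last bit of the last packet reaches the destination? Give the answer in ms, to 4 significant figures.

Per-hop transmission t_tx = L/R = 8464/3400000000 = 0.00248941 ms.
Per-hop propagation t_prop = 3300000/210000000 = 15.7143 ms.
Pipeline fill: first packet needs 4·t_tx to clear all hops; remaining 93 packets each add one t_tx.
Total = (4+94-1)·t_tx + 4·t_prop = 97·0.00248941 + 4·15.7143 = 63.10 ms.

63.10 ms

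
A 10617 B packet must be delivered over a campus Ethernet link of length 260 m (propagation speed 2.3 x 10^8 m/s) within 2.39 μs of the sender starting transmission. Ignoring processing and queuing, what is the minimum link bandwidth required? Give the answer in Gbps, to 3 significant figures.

L = 84936 bits.
Propagation delay = 260 / 2.3e+08 = 1.13043 μs.
Transmission budget = 2.39 − 1.13043 = 1.25957 μs.
R ≥ L / t_tx = 84936 bits / 1.25957e-06 s = 67.4 Gbps.

67.4 Gbps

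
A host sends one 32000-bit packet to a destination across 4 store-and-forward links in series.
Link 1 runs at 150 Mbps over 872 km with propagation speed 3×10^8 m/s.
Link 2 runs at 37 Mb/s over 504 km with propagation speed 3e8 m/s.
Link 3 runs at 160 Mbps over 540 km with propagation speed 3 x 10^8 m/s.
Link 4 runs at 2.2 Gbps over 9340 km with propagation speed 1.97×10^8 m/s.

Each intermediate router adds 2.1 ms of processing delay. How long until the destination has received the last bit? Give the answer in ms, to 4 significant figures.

61.39 ms

Transmission delays (L/R per hop): 0.213333, 0.864865, 0.2, 0.0145455 ms; sum = 1.29274 ms.
Propagation delays (d/s per hop): 2.90667, 1.68, 1.8, 47.4112 ms; sum = 53.7978 ms.
Processing at 3 router(s): 3 × 2.1 ms = 6.3 ms.
End-to-end = 61.39 ms.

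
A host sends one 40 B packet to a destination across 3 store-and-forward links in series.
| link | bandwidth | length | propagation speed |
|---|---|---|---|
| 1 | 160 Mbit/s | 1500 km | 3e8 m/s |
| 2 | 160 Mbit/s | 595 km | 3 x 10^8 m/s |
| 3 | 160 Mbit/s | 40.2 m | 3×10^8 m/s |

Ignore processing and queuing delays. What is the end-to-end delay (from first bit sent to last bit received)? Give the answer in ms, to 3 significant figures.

6.99 ms

L = 40 × 8 = 320 bits.
Transmission delay per hop = L/R = 320/160000000 = 0.002 ms; 3 hops → 0.006 ms.
Propagation delays (d/s per hop): 5, 1.98333, 0.000134 ms; sum = 6.98347 ms.
End-to-end = 6.99 ms.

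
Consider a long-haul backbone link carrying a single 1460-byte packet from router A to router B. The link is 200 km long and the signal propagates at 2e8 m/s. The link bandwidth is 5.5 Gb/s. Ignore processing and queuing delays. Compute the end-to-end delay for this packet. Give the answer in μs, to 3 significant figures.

1000 μs

L = 1460 × 8 = 11680 bits.
Transmission delay = L/R = 11680 / 5500000000 = 2.12364 μs.
Propagation delay = d/s = 200000 m / 200000000 m/s = 1000 μs.
Total = 1000 μs.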